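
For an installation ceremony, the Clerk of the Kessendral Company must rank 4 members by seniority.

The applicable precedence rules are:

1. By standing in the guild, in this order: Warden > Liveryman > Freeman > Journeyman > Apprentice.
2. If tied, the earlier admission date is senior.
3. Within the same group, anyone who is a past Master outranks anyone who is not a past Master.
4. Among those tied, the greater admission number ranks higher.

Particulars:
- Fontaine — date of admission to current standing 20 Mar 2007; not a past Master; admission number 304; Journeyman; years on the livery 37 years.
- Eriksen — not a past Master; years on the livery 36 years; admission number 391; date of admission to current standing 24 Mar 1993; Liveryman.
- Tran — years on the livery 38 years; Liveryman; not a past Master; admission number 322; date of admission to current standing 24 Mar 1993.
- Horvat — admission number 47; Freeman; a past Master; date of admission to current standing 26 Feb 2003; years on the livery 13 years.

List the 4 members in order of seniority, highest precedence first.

By standing in the guild: Eriksen and Tran (Liveryman); then Horvat (Freeman); then Fontaine (Journeyman).
Eriksen and Tran both have date of admission to current standing 24 Mar 1993, so the next rule applies.
Eriksen and Tran are each not a past Master, so the next rule applies.
Among Eriksen and Tran, by admission number (higher first): Eriksen (391) before Tran (322).
Full order: Eriksen, Tran, Horvat, Fontaine.

Eriksen, Tran, Horvat, Fontaine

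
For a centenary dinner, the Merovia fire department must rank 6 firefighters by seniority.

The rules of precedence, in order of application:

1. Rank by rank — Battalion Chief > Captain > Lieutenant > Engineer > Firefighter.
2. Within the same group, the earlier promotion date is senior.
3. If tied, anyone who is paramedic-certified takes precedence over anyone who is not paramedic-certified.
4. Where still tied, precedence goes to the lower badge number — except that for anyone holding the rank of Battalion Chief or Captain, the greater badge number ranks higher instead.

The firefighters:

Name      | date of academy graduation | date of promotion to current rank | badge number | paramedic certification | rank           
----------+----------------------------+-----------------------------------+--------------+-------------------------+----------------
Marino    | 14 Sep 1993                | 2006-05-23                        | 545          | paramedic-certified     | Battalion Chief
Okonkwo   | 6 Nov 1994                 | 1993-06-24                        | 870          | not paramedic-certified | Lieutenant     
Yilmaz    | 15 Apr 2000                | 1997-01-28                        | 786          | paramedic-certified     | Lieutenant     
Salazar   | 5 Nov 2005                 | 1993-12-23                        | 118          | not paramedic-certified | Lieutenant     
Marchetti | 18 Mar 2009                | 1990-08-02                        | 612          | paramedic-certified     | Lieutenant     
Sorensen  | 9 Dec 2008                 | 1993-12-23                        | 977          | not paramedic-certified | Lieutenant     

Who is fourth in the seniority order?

Salazar

By rank: Marino (Battalion Chief); then Marchetti, Okonkwo, Salazar, Sorensen and Yilmaz (Lieutenant).
Among Marchetti, Okonkwo, Salazar, Sorensen and Yilmaz, by date of promotion to current rank (earlier first): Marchetti (1990-08-02) before Okonkwo (1993-06-24) before Salazar and Sorensen (1993-12-23) before Yilmaz (1997-01-28).
Salazar and Sorensen are each not paramedic-certified, so the next rule applies.
Among Salazar and Sorensen, by badge number (lower first): Salazar (118) before Sorensen (977).
Order: Marino, Marchetti, Okonkwo, Salazar, Sorensen, Yilmaz.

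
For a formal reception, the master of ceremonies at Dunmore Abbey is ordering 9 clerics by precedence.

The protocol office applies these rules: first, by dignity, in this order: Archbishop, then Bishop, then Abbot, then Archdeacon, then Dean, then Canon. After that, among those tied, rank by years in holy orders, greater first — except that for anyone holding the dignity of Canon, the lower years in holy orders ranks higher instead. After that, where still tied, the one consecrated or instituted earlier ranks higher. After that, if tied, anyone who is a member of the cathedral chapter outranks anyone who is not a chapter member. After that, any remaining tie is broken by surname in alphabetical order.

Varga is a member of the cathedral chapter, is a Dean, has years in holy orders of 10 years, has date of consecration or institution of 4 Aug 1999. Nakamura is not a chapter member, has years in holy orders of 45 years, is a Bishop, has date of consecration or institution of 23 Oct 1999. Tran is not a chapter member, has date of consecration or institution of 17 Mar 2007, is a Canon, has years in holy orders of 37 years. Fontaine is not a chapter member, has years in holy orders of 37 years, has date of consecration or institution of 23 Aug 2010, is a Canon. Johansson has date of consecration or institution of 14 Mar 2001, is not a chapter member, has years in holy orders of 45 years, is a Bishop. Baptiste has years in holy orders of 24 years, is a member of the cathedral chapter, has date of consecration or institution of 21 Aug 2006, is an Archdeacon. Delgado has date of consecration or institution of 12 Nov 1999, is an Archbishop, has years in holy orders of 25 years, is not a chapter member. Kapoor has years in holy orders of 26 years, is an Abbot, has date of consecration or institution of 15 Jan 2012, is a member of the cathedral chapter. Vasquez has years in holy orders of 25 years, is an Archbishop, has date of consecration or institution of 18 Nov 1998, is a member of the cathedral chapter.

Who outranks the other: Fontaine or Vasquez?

Vasquez

By dignity: Vasquez and Delgado (Archbishop); then Nakamura and Johansson (Bishop); then Kapoor (Abbot); then Baptiste (Archdeacon); then Varga (Dean); then Tran and Fontaine (Canon).
Vasquez and Delgado both have years in holy orders 25 years, so the next rule applies.
Among Vasquez and Delgado, by date of consecration or institution (earlier first): Vasquez (18 Nov 1998) before Delgado (12 Nov 1999).
Nakamura and Johansson both have years in holy orders 45 years, so the next rule applies.
Among Nakamura and Johansson, by date of consecration or institution (earlier first): Nakamura (23 Oct 1999) before Johansson (14 Mar 2001).
Tran and Fontaine both have years in holy orders 37 years, so the next rule applies.
Among Tran and Fontaine, by date of consecration or institution (earlier first): Tran (17 Mar 2007) before Fontaine (23 Aug 2010).
So Vasquez takes precedence.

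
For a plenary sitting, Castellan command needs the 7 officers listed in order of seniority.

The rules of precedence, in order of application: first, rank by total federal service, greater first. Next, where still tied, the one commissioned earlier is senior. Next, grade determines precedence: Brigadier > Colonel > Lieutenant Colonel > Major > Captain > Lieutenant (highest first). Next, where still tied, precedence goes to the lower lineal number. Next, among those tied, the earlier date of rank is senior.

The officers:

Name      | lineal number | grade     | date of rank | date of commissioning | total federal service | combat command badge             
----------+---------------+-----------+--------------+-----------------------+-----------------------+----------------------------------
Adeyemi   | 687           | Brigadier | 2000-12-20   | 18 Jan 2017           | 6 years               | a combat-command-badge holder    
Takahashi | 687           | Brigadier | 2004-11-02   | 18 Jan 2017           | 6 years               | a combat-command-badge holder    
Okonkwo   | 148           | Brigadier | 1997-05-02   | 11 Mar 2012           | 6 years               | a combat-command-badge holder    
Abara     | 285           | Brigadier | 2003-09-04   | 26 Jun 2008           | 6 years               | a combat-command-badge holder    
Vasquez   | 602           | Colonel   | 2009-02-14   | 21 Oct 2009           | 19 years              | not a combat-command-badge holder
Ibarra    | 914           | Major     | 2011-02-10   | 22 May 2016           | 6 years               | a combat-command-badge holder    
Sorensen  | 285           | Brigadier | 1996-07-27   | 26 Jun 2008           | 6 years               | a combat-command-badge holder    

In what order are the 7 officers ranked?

By total federal service (higher first): Vasquez (19 years); then Sorensen, Abara, Okonkwo, Ibarra, Adeyemi and Takahashi (each 6 years).
Among Sorensen, Abara, Okonkwo, Ibarra, Adeyemi and Takahashi, by date of commissioning (earlier first): Sorensen and Abara (26 Jun 2008) before Okonkwo (11 Mar 2012) before Ibarra (22 May 2016) before Adeyemi and Takahashi (18 Jan 2017).
Sorensen and Abara are each Brigadier, so the next rule applies.
Sorensen and Abara both have lineal number 285, so the next rule applies.
Among Sorensen and Abara, by date of rank (earlier first): Sorensen (1996-07-27) before Abara (2003-09-04).
Adeyemi and Takahashi are each Brigadier, so the next rule applies.
Adeyemi and Takahashi both have lineal number 687, so the next rule applies.
Among Adeyemi and Takahashi, by date of rank (earlier first): Adeyemi (2000-12-20) before Takahashi (2004-11-02).
Full order: Vasquez, Sorensen, Abara, Okonkwo, Ibarra, Adeyemi, Takahashi.

Vasquez, Sorensen, Abara, Okonkwo, Ibarra, Adeyemi, Takahashi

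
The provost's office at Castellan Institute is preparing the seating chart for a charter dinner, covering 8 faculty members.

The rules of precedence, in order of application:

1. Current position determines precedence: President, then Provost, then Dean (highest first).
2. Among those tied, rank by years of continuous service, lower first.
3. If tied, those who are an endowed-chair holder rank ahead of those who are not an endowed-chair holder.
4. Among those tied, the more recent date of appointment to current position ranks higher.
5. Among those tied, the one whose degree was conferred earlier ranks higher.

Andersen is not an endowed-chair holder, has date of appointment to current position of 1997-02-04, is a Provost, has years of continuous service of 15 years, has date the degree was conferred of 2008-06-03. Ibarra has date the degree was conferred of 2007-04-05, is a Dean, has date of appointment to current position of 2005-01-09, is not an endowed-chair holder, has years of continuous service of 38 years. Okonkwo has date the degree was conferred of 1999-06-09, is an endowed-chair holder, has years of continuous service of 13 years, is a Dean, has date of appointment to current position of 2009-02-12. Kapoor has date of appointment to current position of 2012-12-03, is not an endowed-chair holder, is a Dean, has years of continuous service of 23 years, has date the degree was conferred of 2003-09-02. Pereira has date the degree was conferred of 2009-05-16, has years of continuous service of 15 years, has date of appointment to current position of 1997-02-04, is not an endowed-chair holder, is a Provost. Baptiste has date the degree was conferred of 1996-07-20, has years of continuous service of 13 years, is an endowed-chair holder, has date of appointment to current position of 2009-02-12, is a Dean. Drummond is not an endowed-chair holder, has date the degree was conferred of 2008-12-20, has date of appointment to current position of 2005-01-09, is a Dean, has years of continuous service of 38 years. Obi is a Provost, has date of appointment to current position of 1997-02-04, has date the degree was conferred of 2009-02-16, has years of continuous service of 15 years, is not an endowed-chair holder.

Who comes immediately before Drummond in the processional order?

By current position: Andersen, Obi and Pereira (Provost); then Baptiste, Okonkwo, Kapoor, Ibarra and Drummond (Dean).
Andersen, Obi and Pereira all have years of continuous service 15 years, so the next rule applies.
Andersen, Obi and Pereira are each not an endowed-chair holder, so the next rule applies.
Andersen, Obi and Pereira all have date of appointment to current position 1997-02-04, so the next rule applies.
Among Andersen, Obi and Pereira, by date the degree was conferred (earlier first): Andersen (2008-06-03) before Obi (2009-02-16) before Pereira (2009-05-16).
Among Baptiste, Okonkwo, Kapoor, Ibarra and Drummond, by years of continuous service (lower first): Baptiste and Okonkwo (13 years) before Kapoor (23 years) before Ibarra and Drummond (38 years).
Baptiste and Okonkwo are each an endowed-chair holder, so the next rule applies.
Baptiste and Okonkwo both have date of appointment to current position 2009-02-12, so the next rule applies.
Among Baptiste and Okonkwo, by date the degree was conferred (earlier first): Baptiste (1996-07-20) before Okonkwo (1999-06-09).
Ibarra and Drummond are each not an endowed-chair holder, so the next rule applies.
Ibarra and Drummond both have date of appointment to current position 2005-01-09, so the next rule applies.
Among Ibarra and Drummond, by date the degree was conferred (earlier first): Ibarra (2007-04-05) before Drummond (2008-12-20).
Order: Andersen, Obi, Pereira, Baptiste, Okonkwo, Kapoor, Ibarra, Drummond.

Ibarra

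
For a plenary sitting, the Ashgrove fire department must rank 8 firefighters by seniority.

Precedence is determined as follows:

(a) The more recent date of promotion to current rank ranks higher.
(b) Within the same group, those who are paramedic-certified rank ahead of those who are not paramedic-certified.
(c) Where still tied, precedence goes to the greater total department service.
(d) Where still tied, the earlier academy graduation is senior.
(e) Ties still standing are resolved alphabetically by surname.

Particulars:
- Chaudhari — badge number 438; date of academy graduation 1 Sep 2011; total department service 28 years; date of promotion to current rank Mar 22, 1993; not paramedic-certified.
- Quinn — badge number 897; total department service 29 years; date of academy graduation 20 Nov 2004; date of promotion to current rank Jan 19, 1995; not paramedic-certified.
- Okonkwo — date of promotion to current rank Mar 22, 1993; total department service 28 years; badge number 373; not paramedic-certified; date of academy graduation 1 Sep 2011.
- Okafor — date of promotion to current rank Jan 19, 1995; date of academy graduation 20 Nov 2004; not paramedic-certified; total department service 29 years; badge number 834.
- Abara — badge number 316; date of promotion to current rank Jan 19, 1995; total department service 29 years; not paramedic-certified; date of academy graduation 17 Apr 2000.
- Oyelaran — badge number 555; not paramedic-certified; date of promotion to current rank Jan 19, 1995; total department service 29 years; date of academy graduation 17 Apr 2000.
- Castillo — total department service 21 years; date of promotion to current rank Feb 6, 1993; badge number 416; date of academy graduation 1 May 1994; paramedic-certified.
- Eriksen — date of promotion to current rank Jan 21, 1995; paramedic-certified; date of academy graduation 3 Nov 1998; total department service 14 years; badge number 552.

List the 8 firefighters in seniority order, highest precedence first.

Eriksen, Abara, Oyelaran, Okafor, Quinn, Chaudhari, Okonkwo, Castillo

By date of promotion to current rank (later first): Eriksen (Jan 21, 1995); then Abara, Oyelaran, Okafor and Quinn (each Jan 19, 1995); then Chaudhari and Okonkwo (both Mar 22, 1993); then Castillo (Feb 6, 1993).
Abara, Oyelaran, Okafor and Quinn are each not paramedic-certified, so the next rule applies.
Abara, Oyelaran, Okafor and Quinn all have total department service 29 years, so the next rule applies.
Among Abara, Oyelaran, Okafor and Quinn, by date of academy graduation (earlier first): Abara and Oyelaran (17 Apr 2000) before Okafor and Quinn (20 Nov 2004).
Among Abara and Oyelaran, alphabetically by surname: Abara before Oyelaran.
Among Okafor and Quinn, alphabetically by surname: Okafor before Quinn.
Chaudhari and Okonkwo are each not paramedic-certified, so the next rule applies.
Chaudhari and Okonkwo both have total department service 28 years, so the next rule applies.
Chaudhari and Okonkwo both have date of academy graduation 1 Sep 2011, so the next rule applies.
Among Chaudhari and Okonkwo, alphabetically by surname: Chaudhari before Okonkwo.
Full order: Eriksen, Abara, Oyelaran, Okafor, Quinn, Chaudhari, Okonkwo, Castillo.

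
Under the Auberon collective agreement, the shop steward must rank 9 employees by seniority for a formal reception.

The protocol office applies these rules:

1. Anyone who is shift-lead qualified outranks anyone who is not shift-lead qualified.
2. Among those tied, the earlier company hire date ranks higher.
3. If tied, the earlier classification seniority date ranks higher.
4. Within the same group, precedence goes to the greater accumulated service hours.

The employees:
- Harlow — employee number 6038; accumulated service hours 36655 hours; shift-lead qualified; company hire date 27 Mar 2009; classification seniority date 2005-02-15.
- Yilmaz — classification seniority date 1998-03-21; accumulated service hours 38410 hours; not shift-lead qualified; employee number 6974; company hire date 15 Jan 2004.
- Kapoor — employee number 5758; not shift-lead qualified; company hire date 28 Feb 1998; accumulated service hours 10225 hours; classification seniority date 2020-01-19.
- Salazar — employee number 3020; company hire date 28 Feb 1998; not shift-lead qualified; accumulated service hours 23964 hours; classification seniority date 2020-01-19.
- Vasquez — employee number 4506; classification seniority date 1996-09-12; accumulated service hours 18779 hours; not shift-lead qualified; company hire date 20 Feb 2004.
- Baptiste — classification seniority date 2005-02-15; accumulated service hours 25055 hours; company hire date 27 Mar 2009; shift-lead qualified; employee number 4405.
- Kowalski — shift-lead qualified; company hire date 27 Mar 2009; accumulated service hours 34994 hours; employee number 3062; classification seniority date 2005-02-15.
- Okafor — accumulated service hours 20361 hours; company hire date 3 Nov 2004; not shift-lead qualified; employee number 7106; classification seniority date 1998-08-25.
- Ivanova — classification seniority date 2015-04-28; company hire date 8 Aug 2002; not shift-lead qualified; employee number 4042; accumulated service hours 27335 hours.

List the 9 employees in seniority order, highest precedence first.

By the first rule: Harlow, Kowalski and Baptiste (each shift-lead qualified); then Salazar, Kapoor, Ivanova, Yilmaz, Vasquez and Okafor (each not shift-lead qualified).
Harlow, Kowalski and Baptiste all have company hire date 27 Mar 2009, so the next rule applies.
Harlow, Kowalski and Baptiste all have classification seniority date 2005-02-15, so the next rule applies.
Among Harlow, Kowalski and Baptiste, by accumulated service hours (higher first): Harlow (36655 hours) before Kowalski (34994 hours) before Baptiste (25055 hours).
Among Salazar, Kapoor, Ivanova, Yilmaz, Vasquez and Okafor, by company hire date (earlier first): Salazar and Kapoor (28 Feb 1998) before Ivanova (8 Aug 2002) before Yilmaz (15 Jan 2004) before Vasquez (20 Feb 2004) before Okafor (3 Nov 2004).
Salazar and Kapoor both have classification seniority date 2020-01-19, so the next rule applies.
Among Salazar and Kapoor, by accumulated service hours (higher first): Salazar (23964 hours) before Kapoor (10225 hours).
Full order: Harlow, Kowalski, Baptiste, Salazar, Kapoor, Ivanova, Yilmaz, Vasquez, Okafor.

Harlow, Kowalski, Baptiste, Salazar, Kapoor, Ivanova, Yilmaz, Vasquez, Okafor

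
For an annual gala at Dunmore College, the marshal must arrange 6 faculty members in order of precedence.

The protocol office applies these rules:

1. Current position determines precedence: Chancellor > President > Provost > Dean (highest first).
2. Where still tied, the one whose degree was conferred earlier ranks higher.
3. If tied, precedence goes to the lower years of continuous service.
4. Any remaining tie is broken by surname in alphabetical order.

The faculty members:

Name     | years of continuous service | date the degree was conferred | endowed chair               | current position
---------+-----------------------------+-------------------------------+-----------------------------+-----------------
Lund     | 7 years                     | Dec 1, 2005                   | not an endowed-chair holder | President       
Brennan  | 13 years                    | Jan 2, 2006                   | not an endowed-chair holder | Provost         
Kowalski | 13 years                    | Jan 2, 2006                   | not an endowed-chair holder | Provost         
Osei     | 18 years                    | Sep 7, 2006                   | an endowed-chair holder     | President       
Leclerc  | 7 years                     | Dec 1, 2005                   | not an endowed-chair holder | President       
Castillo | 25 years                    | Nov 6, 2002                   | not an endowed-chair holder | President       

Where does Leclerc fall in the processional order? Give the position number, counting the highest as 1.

By current position: Castillo, Leclerc, Lund and Osei (President); then Brennan and Kowalski (Provost).
Among Castillo, Leclerc, Lund and Osei, by date the degree was conferred (earlier first): Castillo (Nov 6, 2002) before Leclerc and Lund (Dec 1, 2005) before Osei (Sep 7, 2006).
Leclerc and Lund both have years of continuous service 7 years, so the next rule applies.
Among Leclerc and Lund, alphabetically by surname: Leclerc before Lund.
Brennan and Kowalski both have date the degree was conferred Jan 2, 2006, so the next rule applies.
Brennan and Kowalski both have years of continuous service 13 years, so the next rule applies.
Among Brennan and Kowalski, alphabetically by surname: Brennan before Kowalski.
Order: Castillo, Leclerc, Lund, Osei, Brennan, Kowalski. So position 2.

2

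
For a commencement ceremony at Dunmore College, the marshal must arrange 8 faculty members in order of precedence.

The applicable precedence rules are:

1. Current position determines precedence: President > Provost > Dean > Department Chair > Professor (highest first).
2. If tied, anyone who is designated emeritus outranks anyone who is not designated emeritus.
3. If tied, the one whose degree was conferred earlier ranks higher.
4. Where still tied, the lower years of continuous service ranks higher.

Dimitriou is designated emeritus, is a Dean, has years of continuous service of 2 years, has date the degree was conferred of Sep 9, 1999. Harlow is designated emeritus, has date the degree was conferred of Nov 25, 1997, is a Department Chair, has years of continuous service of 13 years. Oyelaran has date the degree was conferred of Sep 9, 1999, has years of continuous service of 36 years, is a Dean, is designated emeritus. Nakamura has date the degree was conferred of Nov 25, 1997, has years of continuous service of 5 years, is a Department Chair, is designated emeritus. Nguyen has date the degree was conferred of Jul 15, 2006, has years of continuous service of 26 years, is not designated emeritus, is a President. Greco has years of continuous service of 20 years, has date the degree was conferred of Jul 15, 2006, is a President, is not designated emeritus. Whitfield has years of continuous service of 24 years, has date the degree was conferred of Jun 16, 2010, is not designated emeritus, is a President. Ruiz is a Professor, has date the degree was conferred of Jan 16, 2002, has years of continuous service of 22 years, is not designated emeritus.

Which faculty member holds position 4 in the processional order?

By current position: Greco, Nguyen and Whitfield (President); then Dimitriou and Oyelaran (Dean); then Nakamura and Harlow (Department Chair); then Ruiz (Professor).
Greco, Nguyen and Whitfield are each not designated emeritus, so the next rule applies.
Among Greco, Nguyen and Whitfield, by date the degree was conferred (earlier first): Greco and Nguyen (Jul 15, 2006) before Whitfield (Jun 16, 2010).
Among Greco and Nguyen, by years of continuous service (lower first): Greco (20 years) before Nguyen (26 years).
Dimitriou and Oyelaran are each designated emeritus, so the next rule applies.
Dimitriou and Oyelaran both have date the degree was conferred Sep 9, 1999, so the next rule applies.
Among Dimitriou and Oyelaran, by years of continuous service (lower first): Dimitriou (2 years) before Oyelaran (36 years).
Nakamura and Harlow are each designated emeritus, so the next rule applies.
Nakamura and Harlow both have date the degree was conferred Nov 25, 1997, so the next rule applies.
Among Nakamura and Harlow, by years of continuous service (lower first): Nakamura (5 years) before Harlow (13 years).
Order: Greco, Nguyen, Whitfield, Dimitriou, Oyelaran, Nakamura, Harlow, Ruiz.

Dimitriou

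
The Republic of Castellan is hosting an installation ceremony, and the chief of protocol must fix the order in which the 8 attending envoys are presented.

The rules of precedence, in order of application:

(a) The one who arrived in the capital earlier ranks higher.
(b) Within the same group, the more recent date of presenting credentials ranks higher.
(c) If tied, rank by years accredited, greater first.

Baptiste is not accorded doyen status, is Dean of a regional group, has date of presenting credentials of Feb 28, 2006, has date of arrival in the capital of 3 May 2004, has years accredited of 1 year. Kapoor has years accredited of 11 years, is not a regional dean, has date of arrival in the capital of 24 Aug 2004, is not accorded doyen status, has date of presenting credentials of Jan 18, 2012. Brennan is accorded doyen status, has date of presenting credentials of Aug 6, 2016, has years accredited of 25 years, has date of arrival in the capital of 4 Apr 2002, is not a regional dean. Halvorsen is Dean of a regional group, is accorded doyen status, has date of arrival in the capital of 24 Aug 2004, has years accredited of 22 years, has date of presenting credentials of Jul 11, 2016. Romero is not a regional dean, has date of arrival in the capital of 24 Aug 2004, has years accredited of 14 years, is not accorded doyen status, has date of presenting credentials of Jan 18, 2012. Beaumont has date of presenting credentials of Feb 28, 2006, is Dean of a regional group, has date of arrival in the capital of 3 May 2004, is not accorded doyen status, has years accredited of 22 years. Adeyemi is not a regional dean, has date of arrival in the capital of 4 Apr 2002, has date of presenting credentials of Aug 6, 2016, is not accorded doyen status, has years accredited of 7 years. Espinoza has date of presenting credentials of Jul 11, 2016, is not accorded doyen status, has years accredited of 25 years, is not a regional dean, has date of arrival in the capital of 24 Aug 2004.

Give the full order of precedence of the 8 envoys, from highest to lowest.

By date of arrival in the capital (earlier first): Brennan and Adeyemi (both 4 Apr 2002); then Beaumont and Baptiste (both 3 May 2004); then Espinoza, Halvorsen, Romero and Kapoor (each 24 Aug 2004).
Brennan and Adeyemi both have date of presenting credentials Aug 6, 2016, so the next rule applies.
Among Brennan and Adeyemi, by years accredited (higher first): Brennan (25 years) before Adeyemi (7 years).
Beaumont and Baptiste both have date of presenting credentials Feb 28, 2006, so the next rule applies.
Among Beaumont and Baptiste, by years accredited (higher first): Beaumont (22 years) before Baptiste (1 year).
Among Espinoza, Halvorsen, Romero and Kapoor, by date of presenting credentials (later first): Espinoza and Halvorsen (Jul 11, 2016) before Romero and Kapoor (Jan 18, 2012).
Among Espinoza and Halvorsen, by years accredited (higher first): Espinoza (25 years) before Halvorsen (22 years).
Among Romero and Kapoor, by years accredited (higher first): Romero (14 years) before Kapoor (11 years).
Full order: Brennan, Adeyemi, Beaumont, Baptiste, Espinoza, Halvorsen, Romero, Kapoor.

Brennan, Adeyemi, Beaumont, Baptiste, Espinoza, Halvorsen, Romero, Kapoor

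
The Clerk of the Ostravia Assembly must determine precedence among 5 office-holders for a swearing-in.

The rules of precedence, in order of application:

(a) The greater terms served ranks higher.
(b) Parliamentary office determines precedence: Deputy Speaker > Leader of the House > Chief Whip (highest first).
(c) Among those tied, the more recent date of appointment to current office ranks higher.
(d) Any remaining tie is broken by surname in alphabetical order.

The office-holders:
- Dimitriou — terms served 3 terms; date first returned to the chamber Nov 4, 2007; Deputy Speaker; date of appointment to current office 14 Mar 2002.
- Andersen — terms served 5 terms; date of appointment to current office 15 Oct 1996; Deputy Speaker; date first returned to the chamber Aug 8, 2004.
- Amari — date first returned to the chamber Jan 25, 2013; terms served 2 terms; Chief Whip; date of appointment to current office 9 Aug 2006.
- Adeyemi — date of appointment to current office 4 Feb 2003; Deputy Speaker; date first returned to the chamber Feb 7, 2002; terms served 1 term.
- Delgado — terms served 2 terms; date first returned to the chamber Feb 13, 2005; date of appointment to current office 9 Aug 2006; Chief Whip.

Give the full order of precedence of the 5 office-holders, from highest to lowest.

By terms served (higher first): Andersen (5 terms); then Dimitriou (3 terms); then Amari and Delgado (both 2 terms); then Adeyemi (1 term).
Amari and Delgado are each Chief Whip, so the next rule applies.
Amari and Delgado both have date of appointment to current office 9 Aug 2006, so the next rule applies.
Among Amari and Delgado, alphabetically by surname: Amari before Delgado.
Full order: Andersen, Dimitriou, Amari, Delgado, Adeyemi.

Andersen, Dimitriou, Amari, Delgado, Adeyemi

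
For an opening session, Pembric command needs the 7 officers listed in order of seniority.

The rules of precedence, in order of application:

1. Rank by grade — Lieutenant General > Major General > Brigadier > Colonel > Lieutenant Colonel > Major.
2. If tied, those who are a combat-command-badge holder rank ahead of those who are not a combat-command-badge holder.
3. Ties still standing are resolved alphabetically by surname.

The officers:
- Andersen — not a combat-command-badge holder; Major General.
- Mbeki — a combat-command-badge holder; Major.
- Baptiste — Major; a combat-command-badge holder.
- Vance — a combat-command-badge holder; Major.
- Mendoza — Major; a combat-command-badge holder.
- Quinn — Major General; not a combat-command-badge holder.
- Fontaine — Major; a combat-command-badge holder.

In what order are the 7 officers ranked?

By grade: Andersen and Quinn (Major General); then Baptiste, Fontaine, Mbeki, Mendoza and Vance (Major).
Andersen and Quinn are each not a combat-command-badge holder, so the next rule applies.
Among Andersen and Quinn, alphabetically by surname: Andersen before Quinn.
Baptiste, Fontaine, Mbeki, Mendoza and Vance are each a combat-command-badge holder, so the next rule applies.
Among Baptiste, Fontaine, Mbeki, Mendoza and Vance, alphabetically by surname: Baptiste before Fontaine before Mbeki before Mendoza before Vance.
Full order: Andersen, Quinn, Baptiste, Fontaine, Mbeki, Mendoza, Vance.

Andersen, Quinn, Baptiste, Fontaine, Mbeki, Mendoza, Vance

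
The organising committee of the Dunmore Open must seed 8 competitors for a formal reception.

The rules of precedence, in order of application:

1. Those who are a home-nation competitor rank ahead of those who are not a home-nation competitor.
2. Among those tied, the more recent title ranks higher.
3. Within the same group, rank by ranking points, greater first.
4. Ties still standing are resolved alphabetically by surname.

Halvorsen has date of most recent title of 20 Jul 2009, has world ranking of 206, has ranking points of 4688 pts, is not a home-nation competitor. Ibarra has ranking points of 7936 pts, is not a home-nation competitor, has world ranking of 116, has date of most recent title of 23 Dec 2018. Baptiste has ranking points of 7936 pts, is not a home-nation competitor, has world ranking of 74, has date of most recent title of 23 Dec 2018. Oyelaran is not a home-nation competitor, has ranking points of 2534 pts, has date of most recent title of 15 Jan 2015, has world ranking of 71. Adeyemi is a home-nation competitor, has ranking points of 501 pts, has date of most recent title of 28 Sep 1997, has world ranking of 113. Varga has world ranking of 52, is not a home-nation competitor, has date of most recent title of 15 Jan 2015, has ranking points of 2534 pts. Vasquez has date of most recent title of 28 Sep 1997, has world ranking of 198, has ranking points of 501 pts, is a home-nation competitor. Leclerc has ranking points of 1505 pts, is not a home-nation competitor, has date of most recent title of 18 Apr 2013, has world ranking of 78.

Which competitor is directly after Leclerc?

Halvorsen

By the first rule: Adeyemi and Vasquez (both a home-nation competitor); then Baptiste, Ibarra, Oyelaran, Varga, Leclerc and Halvorsen (each not a home-nation competitor).
Adeyemi and Vasquez both have date of most recent title 28 Sep 1997, so the next rule applies.
Adeyemi and Vasquez both have ranking points 501 pts, so the next rule applies.
Among Adeyemi and Vasquez, alphabetically by surname: Adeyemi before Vasquez.
Among Baptiste, Ibarra, Oyelaran, Varga, Leclerc and Halvorsen, by date of most recent title (later first): Baptiste and Ibarra (23 Dec 2018) before Oyelaran and Varga (15 Jan 2015) before Leclerc (18 Apr 2013) before Halvorsen (20 Jul 2009).
Baptiste and Ibarra both have ranking points 7936 pts, so the next rule applies.
Among Baptiste and Ibarra, alphabetically by surname: Baptiste before Ibarra.
Oyelaran and Varga both have ranking points 2534 pts, so the next rule applies.
Among Oyelaran and Varga, alphabetically by surname: Oyelaran before Varga.
Order: Adeyemi, Vasquez, Baptiste, Ibarra, Oyelaran, Varga, Leclerc, Halvorsen.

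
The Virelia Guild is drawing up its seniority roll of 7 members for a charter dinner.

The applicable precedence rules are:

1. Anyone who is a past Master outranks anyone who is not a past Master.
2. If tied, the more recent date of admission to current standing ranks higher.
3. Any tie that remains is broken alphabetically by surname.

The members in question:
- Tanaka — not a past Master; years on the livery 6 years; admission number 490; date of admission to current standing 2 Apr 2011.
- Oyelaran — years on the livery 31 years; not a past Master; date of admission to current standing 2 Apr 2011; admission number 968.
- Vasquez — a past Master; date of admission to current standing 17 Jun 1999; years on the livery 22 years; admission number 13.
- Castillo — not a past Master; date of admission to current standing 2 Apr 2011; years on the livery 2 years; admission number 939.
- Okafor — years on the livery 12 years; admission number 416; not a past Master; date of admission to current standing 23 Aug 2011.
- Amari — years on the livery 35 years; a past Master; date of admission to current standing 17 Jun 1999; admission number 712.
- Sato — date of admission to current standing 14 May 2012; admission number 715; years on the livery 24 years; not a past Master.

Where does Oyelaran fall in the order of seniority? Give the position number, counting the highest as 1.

6

By the first rule: Amari and Vasquez (both a past Master); then Sato, Okafor, Castillo, Oyelaran and Tanaka (each not a past Master).
Amari and Vasquez both have date of admission to current standing 17 Jun 1999, so the next rule applies.
Among Amari and Vasquez, alphabetically by surname: Amari before Vasquez.
Among Sato, Okafor, Castillo, Oyelaran and Tanaka, by date of admission to current standing (later first): Sato (14 May 2012) before Okafor (23 Aug 2011) before Castillo, Oyelaran and Tanaka (2 Apr 2011).
Among Castillo, Oyelaran and Tanaka, alphabetically by surname: Castillo before Oyelaran before Tanaka.
Order: Amari, Vasquez, Sato, Okafor, Castillo, Oyelaran, Tanaka. So position 6.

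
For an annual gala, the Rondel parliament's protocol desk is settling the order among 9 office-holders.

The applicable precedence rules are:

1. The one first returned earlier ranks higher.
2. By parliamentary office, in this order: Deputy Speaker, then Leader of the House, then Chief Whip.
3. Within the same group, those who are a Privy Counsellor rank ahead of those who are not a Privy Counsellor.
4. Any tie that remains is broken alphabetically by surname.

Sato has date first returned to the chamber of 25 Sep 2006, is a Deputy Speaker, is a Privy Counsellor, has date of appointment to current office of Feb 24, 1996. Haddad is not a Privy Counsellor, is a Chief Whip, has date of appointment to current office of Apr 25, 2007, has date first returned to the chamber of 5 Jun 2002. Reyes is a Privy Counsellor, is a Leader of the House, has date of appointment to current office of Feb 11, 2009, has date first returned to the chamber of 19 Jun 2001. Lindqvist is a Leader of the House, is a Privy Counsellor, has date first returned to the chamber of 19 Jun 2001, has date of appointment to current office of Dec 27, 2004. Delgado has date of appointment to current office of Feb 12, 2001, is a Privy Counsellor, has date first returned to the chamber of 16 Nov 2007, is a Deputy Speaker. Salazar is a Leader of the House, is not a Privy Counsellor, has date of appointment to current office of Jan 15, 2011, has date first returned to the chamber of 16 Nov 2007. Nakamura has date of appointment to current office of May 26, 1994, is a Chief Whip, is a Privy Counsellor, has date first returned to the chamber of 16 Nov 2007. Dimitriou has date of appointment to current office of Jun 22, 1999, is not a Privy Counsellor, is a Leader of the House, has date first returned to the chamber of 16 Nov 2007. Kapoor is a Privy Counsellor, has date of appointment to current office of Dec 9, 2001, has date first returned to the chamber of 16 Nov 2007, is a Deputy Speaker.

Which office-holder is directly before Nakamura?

By date first returned to the chamber (earlier first): Lindqvist and Reyes (both 19 Jun 2001); then Haddad (5 Jun 2002); then Sato (25 Sep 2006); then Delgado, Kapoor, Dimitriou, Salazar and Nakamura (each 16 Nov 2007).
Lindqvist and Reyes are each Leader of the House, so the next rule applies.
Lindqvist and Reyes are each a Privy Counsellor, so the next rule applies.
Among Lindqvist and Reyes, alphabetically by surname: Lindqvist before Reyes.
Among Delgado, Kapoor, Dimitriou, Salazar and Nakamura, by parliamentary office: Delgado and Kapoor (Deputy Speaker) before Dimitriou and Salazar (Leader of the House) before Nakamura (Chief Whip).
Delgado and Kapoor are each a Privy Counsellor, so the next rule applies.
Among Delgado and Kapoor, alphabetically by surname: Delgado before Kapoor.
Dimitriou and Salazar are each not a Privy Counsellor, so the next rule applies.
Among Dimitriou and Salazar, alphabetically by surname: Dimitriou before Salazar.
Order: Lindqvist, Reyes, Haddad, Sato, Delgado, Kapoor, Dimitriou, Salazar, Nakamura.

Salazar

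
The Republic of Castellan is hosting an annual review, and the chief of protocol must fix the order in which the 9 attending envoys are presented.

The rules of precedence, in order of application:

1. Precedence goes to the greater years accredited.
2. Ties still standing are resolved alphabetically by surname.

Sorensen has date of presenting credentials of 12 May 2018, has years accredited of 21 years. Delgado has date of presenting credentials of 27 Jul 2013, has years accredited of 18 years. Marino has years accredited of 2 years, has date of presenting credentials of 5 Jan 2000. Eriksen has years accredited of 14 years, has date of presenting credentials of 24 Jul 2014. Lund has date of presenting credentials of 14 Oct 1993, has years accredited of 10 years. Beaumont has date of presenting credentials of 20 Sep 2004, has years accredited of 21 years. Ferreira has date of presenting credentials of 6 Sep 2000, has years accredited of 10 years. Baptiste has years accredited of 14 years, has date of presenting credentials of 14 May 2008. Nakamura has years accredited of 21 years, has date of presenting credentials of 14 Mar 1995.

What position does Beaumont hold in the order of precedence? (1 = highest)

1

By years accredited (higher first): Beaumont, Nakamura and Sorensen (each 21 years); then Delgado (18 years); then Baptiste and Eriksen (both 14 years); then Ferreira and Lund (both 10 years); then Marino (2 years).
Among Beaumont, Nakamura and Sorensen, alphabetically by surname: Beaumont before Nakamura before Sorensen.
Among Baptiste and Eriksen, alphabetically by surname: Baptiste before Eriksen.
Among Ferreira and Lund, alphabetically by surname: Ferreira before Lund.
Order: Beaumont, Nakamura, Sorensen, Delgado, Baptiste, Eriksen, Ferreira, Lund, Marino. So position 1.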